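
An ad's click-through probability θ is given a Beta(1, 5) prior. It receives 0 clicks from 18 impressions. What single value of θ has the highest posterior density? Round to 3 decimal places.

0.000

Posterior: Beta(1+0, 5+18) = Beta(1, 23).
Since α = 1 ≤ 1 and β > 1, the Beta density is monotone decreasing on [0,1]; the mode is at 0.
Mean = 1/(1+23) = 0.042.
This is the posterior mode — the MAP estimate.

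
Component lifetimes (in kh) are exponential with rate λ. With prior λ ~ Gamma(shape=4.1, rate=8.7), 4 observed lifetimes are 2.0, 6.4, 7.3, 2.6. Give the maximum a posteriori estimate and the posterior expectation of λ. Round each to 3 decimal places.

MAP: 0.263. Posterior mean: 0.300.

Σ times = 18.3. Posterior: Gamma(shape = 4.1+4 = 8.1, rate = 8.7+18.3 = 27.0).
Mode = (α−1)/β = 7.1/27.0 = 0.263.
Mean = α/β = 8.1/27.0 = 0.300.
The mean is pulled above the mode by the posterior's right skew.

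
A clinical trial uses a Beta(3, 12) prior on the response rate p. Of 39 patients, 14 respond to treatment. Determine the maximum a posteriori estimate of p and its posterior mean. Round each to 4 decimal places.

p_MAP = 0.3077, E[p|data] = 0.3148

Posterior: Beta(3+14, 12+25) = Beta(17, 37).
Mode = (17−1)/(17+37−2) = 16/52 = 0.3077.
Mean = 17/(17+37) = 17/54 = 0.3148.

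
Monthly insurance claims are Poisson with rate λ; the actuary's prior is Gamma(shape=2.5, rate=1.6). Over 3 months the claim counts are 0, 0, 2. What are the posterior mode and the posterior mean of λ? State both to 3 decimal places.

MAP = 0.761, posterior mean = 0.978

Σ counts = 2. Posterior: Gamma(shape = 2.5+2 = 4.5, rate = 1.6+3 = 4.6).
Mode = (α−1)/β = 3.5/4.6 = 0.761.
Mean = α/β = 4.5/4.6 = 0.978.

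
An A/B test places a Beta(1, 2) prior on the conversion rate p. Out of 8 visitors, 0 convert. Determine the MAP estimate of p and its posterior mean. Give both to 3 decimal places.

Posterior: Beta(1+0, 2+8) = Beta(1, 10).
Since α = 1 ≤ 1 and β > 1, the Beta density is monotone decreasing on [0,1]; the mode is at 0.
Mean = 1/(1+10) = 0.091.
The mean is pulled above the mode by the posterior's right skew.

MAP = 0.000; posterior mean = 0.091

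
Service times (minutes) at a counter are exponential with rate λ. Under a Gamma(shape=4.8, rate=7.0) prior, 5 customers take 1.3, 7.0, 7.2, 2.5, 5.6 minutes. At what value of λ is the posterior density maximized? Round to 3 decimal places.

Σ times = 23.6. Posterior: Gamma(shape = 4.8+5 = 9.8, rate = 7.0+23.6 = 30.6).
Mode = (α−1)/β = 8.8/30.6 = 0.288.
Mean = α/β = 9.8/30.6 = 0.320.
This is the posterior mode — the MAP estimate.

0.288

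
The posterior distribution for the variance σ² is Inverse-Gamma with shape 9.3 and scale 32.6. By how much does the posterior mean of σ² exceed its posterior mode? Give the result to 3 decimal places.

Mode = β/(α+1) = 32.6/10.3 = 3.165.
Mean = β/(α−1) = 32.6/8.3 = 3.928.
Difference = 3.928 − 3.165 = 0.763.

0.763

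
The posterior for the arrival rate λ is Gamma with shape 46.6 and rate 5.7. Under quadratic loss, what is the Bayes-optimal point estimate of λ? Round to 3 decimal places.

Mode = (α−1)/β = 45.6/5.7 = 8.000.
Mean = α/β = 46.6/5.7 = 8.175.
Quadratic loss ⇒ the optimal estimator is the posterior mean.

8.175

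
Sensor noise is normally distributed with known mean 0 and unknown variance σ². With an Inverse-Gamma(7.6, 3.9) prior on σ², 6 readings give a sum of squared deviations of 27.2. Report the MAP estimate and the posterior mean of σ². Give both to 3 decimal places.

Posterior: Inverse-Gamma(shape = 7.6+6/2 = 10.6, scale = 3.9+27.2/2 = 17.5).
Mode = β/(α+1) = 17.5/11.6 = 1.509.
Mean = β/(α−1) = 17.5/9.6 = 1.823.
The posterior is right-skewed, so the mean exceeds the mode.

MAP: 1.509. Posterior mean: 1.823.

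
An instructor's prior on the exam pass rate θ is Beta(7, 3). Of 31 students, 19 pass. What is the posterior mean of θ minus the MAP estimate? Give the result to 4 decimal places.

Posterior: Beta(7+19, 3+12) = Beta(26, 15).
Mode = (26−1)/(26+15−2) = 25/39 = 0.6410.
Mean = 26/(26+15) = 26/41 = 0.6341.
Difference = 0.6341 − 0.6410 = -0.0069.
Mode > mean: the posterior has a left tail.

-0.0069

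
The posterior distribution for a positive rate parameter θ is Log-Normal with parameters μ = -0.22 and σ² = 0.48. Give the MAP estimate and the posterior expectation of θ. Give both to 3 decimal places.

Mode = exp(μ − σ²) = exp(-0.70) = 0.497.
Mean = exp(μ + σ²/2) = exp(0.020) = 1.020.

MAP = 0.497; posterior mean = 1.020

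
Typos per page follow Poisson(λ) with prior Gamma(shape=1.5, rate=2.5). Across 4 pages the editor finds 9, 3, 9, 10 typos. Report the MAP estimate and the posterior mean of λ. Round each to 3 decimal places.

MAP: 4.846. Posterior mean: 5.000.

Σ counts = 31. Posterior: Gamma(shape = 1.5+31 = 32.5, rate = 2.5+4 = 6.5).
Mode = (α−1)/β = 31.5/6.5 = 4.846.
Mean = α/β = 32.5/6.5 = 5.000.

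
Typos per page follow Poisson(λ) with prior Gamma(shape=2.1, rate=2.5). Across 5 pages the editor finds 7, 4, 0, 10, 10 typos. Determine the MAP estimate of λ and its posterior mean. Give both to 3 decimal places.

MAP = 4.280; posterior mean = 4.413

Σ counts = 31. Posterior: Gamma(shape = 2.1+31 = 33.1, rate = 2.5+5 = 7.5).
Mode = (α−1)/β = 32.1/7.5 = 4.280.
Mean = α/β = 33.1/7.5 = 4.413.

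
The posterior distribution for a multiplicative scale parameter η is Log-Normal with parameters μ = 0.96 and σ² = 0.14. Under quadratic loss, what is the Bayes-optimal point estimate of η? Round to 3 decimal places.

Mode = exp(μ − σ²) = exp(0.82) = 2.270.
Mean = exp(μ + σ²/2) = exp(1.030) = 2.801.
Quadratic loss ⇒ the optimal estimator is the posterior mean.

2.801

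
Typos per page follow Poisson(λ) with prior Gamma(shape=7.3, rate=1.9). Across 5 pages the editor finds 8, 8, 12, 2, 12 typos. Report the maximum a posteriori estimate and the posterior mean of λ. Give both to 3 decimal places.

maximum a posteriori estimate = 7.000, posterior mean = 7.145

Σ counts = 42. Posterior: Gamma(shape = 7.3+42 = 49.3, rate = 1.9+5 = 6.9).
Mode = (α−1)/β = 48.3/6.9 = 7.000.
Mean = α/β = 49.3/6.9 = 7.145.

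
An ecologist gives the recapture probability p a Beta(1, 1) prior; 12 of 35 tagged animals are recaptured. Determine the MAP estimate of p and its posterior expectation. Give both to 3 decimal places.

MAP = 0.343; posterior mean = 0.351

Posterior: Beta(1+12, 1+23) = Beta(13, 24).
Mode = (13−1)/(13+24−2) = 12/35 = 0.343.
With a flat prior the MAP equals the MLE, 12/35.
Mean = 13/(13+24) = 13/37 = 0.351.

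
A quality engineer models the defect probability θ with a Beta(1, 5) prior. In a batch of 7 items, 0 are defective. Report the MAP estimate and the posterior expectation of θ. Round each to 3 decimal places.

Posterior: Beta(1+0, 5+7) = Beta(1, 12).
Since α = 1 ≤ 1 and β > 1, the Beta density is monotone decreasing on [0,1]; the mode is at 0.
Mean = 1/(1+12) = 0.077.
Mean > mode: the posterior has a right tail.

θ_MAP = 0.000, E[θ|data] = 0.077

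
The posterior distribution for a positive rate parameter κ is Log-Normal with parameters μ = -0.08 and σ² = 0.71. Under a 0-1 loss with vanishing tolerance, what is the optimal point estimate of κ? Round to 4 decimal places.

0.4538

Mode = exp(μ − σ²) = exp(-0.79) = 0.4538.
Mean = exp(μ + σ²/2) = exp(0.275) = 1.3165.
This is the posterior mode — the MAP estimate.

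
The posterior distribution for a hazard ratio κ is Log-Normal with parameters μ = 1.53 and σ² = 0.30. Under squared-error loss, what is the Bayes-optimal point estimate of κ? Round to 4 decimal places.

Mode = exp(μ − σ²) = exp(1.23) = 3.4212.
Mean = exp(μ + σ²/2) = exp(1.680) = 5.3656.
Squared-error loss ⇒ the optimal estimator is the posterior mean.

5.3656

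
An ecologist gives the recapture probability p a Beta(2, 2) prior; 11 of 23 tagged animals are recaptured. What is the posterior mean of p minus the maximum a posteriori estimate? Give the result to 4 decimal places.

0.0015

Posterior: Beta(2+11, 2+12) = Beta(13, 14).
Mode = (13−1)/(13+14−2) = 12/25 = 0.4800.
Mean = 13/(13+14) = 13/27 = 0.4815.
Difference = 0.4815 − 0.4800 = 0.0015.
The mean is pulled above the mode by the posterior's right skew.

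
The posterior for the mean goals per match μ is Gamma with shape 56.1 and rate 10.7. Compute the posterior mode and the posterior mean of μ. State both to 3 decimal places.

Mode = (α−1)/β = 55.1/10.7 = 5.150.
Mean = α/β = 56.1/10.7 = 5.243.

MAP = 5.150; posterior mean = 5.243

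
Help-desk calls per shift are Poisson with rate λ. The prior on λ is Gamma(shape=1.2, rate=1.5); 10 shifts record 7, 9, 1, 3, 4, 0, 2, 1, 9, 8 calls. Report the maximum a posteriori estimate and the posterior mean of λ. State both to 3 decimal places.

MAP = 3.843, posterior mean = 3.930

Σ counts = 44. Posterior: Gamma(shape = 1.2+44 = 45.2, rate = 1.5+10 = 11.5).
Mode = (α−1)/β = 44.2/11.5 = 3.843.
Mean = α/β = 45.2/11.5 = 3.930.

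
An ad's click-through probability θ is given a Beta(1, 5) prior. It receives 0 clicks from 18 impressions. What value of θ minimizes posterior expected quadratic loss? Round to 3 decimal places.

Posterior: Beta(1+0, 5+18) = Beta(1, 23).
Since α = 1 ≤ 1 and β > 1, the Beta density is monotone decreasing on [0,1]; the mode is at 0.
Mean = 1/(1+23) = 0.042.
Quadratic loss ⇒ the optimal estimator is the posterior mean.

0.042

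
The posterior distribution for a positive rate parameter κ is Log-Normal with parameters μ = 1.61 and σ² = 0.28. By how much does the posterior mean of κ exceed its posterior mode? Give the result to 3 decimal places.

1.974

Mode = exp(μ − σ²) = exp(1.33) = 3.781.
Mean = exp(μ + σ²/2) = exp(1.750) = 5.755.
Difference = 5.755 − 3.781 = 1.974.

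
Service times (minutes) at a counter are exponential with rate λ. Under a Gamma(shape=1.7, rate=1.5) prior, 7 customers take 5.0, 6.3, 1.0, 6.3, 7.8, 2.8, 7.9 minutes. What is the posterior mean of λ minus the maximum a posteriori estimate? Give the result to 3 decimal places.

Σ times = 37.1. Posterior: Gamma(shape = 1.7+7 = 8.7, rate = 1.5+37.1 = 38.6).
Mode = (α−1)/β = 7.7/38.6 = 0.199.
Mean = α/β = 8.7/38.6 = 0.225.
Difference = 0.225 − 0.199 = 0.026.

0.026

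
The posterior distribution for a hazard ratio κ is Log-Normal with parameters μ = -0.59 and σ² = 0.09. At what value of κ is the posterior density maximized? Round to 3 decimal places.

Mode = exp(μ − σ²) = exp(-0.68) = 0.507.
Mean = exp(μ + σ²/2) = exp(-0.545) = 0.580.
This is the posterior mode — the MAP estimate.

0.507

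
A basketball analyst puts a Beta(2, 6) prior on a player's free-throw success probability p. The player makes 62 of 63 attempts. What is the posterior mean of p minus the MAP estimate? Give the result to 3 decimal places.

Posterior: Beta(2+62, 6+1) = Beta(64, 7).
Mode = (64−1)/(64+7−2) = 63/69 = 0.913.
Mean = 64/(64+7) = 64/71 = 0.901.
Difference = 0.901 − 0.913 = -0.012.
Mode > mean: the posterior has a left tail.

-0.012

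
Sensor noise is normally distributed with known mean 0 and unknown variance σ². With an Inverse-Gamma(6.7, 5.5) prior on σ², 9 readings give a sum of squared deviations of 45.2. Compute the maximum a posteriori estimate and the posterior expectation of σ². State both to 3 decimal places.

σ²_MAP = 2.303, E[σ²|data] = 2.755

Posterior: Inverse-Gamma(shape = 6.7+9/2 = 11.2, scale = 5.5+45.2/2 = 28.1).
Mode = β/(α+1) = 28.1/12.2 = 2.303.
Mean = β/(α−1) = 28.1/10.2 = 2.755.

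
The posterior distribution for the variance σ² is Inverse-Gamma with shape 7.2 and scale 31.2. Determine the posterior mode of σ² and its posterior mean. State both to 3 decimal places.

MAP = 3.805; posterior mean = 5.032

Mode = β/(α+1) = 31.2/8.2 = 3.805.
Mean = β/(α−1) = 31.2/6.2 = 5.032.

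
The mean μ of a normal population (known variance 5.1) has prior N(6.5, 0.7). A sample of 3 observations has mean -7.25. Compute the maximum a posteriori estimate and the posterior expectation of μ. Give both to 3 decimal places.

Posterior for μ is Normal. Precision-weighted mean: (1/0.7·6.5 + 3/5.1·-7.25) / (1/0.7 + 3/5.1) = 2.490.
A Normal posterior is symmetric, so mode = mean.

MAP: 2.490. Posterior mean: 2.490.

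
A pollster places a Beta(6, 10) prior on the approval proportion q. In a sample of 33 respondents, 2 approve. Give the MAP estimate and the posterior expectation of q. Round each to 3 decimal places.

Posterior: Beta(6+2, 10+31) = Beta(8, 41).
Mode = (8−1)/(8+41−2) = 7/47 = 0.149.
Mean = 8/(8+41) = 8/49 = 0.163.

MAP = 0.149, posterior mean = 0.163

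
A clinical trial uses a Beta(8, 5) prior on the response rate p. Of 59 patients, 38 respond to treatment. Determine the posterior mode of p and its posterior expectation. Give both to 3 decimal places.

MAP = 0.643, posterior mean = 0.639

Posterior: Beta(8+38, 5+21) = Beta(46, 26).
Mode = (46−1)/(46+26−2) = 45/70 = 0.643.
Mean = 46/(46+26) = 46/72 = 0.639.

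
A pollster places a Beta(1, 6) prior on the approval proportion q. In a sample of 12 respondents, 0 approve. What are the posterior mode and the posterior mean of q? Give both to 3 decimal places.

Posterior: Beta(1+0, 6+12) = Beta(1, 18).
Since α = 1 ≤ 1 and β > 1, the Beta density is monotone decreasing on [0,1]; the mode is at 0.
Mean = 1/(1+18) = 0.053.
The posterior is right-skewed, so the mean exceeds the mode.

q_MAP = 0.000, E[q|data] = 0.053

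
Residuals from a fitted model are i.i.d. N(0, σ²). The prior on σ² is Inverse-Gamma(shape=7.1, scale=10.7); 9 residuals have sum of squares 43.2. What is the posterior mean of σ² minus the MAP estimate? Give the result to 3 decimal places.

0.484

Posterior: Inverse-Gamma(shape = 7.1+9/2 = 11.6, scale = 10.7+43.2/2 = 32.3).
Mode = β/(α+1) = 32.3/12.6 = 2.563.
Mean = β/(α−1) = 32.3/10.6 = 3.047.
Difference = 3.047 − 2.563 = 0.484.
The posterior is right-skewed, so the mean exceeds the mode.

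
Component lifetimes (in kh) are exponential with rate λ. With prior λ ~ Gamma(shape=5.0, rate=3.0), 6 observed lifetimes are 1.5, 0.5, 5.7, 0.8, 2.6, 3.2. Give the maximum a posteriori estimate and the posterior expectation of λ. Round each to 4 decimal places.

MAP = 0.5780; posterior mean = 0.6358

Σ times = 14.3. Posterior: Gamma(shape = 5.0+6 = 11.0, rate = 3.0+14.3 = 17.3).
Mode = (α−1)/β = 10.0/17.3 = 0.5780.
Mean = α/β = 11.0/17.3 = 0.6358.
The posterior is right-skewed, so the mean exceeds the mode.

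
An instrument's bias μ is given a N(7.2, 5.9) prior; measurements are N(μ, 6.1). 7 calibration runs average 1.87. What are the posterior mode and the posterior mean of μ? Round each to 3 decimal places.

MAP = 2.556, posterior mean = 2.556

Posterior for μ is Normal. Precision-weighted mean: (1/5.9·7.2 + 7/6.1·1.87) / (1/5.9 + 7/6.1) = 2.556.
A Normal posterior is symmetric, so mode = mean.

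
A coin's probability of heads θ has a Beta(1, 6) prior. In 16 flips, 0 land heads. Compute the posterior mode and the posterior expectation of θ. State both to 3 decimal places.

MAP = 0.000; posterior mean = 0.043

Posterior: Beta(1+0, 6+16) = Beta(1, 22).
Since α = 1 ≤ 1 and β > 1, the Beta density is monotone decreasing on [0,1]; the mode is at 0.
Mean = 1/(1+22) = 0.043.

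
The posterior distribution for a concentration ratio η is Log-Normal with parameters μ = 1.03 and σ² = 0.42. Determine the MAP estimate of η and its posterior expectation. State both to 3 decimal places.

Mode = exp(μ − σ²) = exp(0.61) = 1.840.
Mean = exp(μ + σ²/2) = exp(1.240) = 3.456.

MAP = 1.840; posterior mean = 3.456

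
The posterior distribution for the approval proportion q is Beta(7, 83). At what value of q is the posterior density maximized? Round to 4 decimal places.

Mode = (7−1)/(7+83−2) = 6/88 = 0.0682.
Mean = 7/(7+83) = 7/90 = 0.0778.
This is the posterior mode — the MAP estimate.

0.0682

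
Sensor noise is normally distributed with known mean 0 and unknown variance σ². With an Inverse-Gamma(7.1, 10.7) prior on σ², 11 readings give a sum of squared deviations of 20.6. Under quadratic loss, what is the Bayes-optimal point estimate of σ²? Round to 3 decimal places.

1.810

Posterior: Inverse-Gamma(shape = 7.1+11/2 = 12.6, scale = 10.7+20.6/2 = 21.0).
Mode = β/(α+1) = 21.0/13.6 = 1.544.
Mean = β/(α−1) = 21.0/11.6 = 1.810.
Quadratic loss ⇒ the optimal estimator is the posterior mean.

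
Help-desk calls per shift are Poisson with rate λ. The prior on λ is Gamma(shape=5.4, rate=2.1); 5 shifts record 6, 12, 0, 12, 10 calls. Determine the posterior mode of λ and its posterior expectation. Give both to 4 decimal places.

Σ counts = 40. Posterior: Gamma(shape = 5.4+40 = 45.4, rate = 2.1+5 = 7.1).
Mode = (α−1)/β = 44.4/7.1 = 6.2535.
Mean = α/β = 45.4/7.1 = 6.3944.

posterior mode = 6.2535, posterior expectation = 6.3944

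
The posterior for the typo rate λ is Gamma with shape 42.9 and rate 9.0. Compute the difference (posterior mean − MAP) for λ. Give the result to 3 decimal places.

Mode = (α−1)/β = 41.9/9.0 = 4.656.
Mean = α/β = 42.9/9.0 = 4.767.
Difference = 4.767 − 4.656 = 0.111.

0.111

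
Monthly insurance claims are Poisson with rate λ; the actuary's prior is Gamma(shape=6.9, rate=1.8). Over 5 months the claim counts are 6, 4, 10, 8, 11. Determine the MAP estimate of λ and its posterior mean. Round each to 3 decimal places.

Σ counts = 39. Posterior: Gamma(shape = 6.9+39 = 45.9, rate = 1.8+5 = 6.8).
Mode = (α−1)/β = 44.9/6.8 = 6.603.
Mean = α/β = 45.9/6.8 = 6.750.

MAP: 6.603. Posterior mean: 6.750.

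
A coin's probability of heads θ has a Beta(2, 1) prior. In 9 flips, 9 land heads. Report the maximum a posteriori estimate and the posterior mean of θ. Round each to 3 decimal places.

maximum a posteriori estimate = 1.000, posterior mean = 0.917

Posterior: Beta(2+9, 1+0) = Beta(11, 1).
Since β = 1 ≤ 1 and α > 1, the Beta density is monotone increasing on [0,1]; the mode is at 1.
Mean = 11/(11+1) = 0.917.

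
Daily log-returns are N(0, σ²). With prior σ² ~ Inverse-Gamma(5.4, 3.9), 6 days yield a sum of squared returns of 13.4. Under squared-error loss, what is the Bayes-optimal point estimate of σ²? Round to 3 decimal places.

1.432

Posterior: Inverse-Gamma(shape = 5.4+6/2 = 8.4, scale = 3.9+13.4/2 = 10.6).
Mode = β/(α+1) = 10.6/9.4 = 1.128.
Mean = β/(α−1) = 10.6/7.4 = 1.432.
Squared-error loss ⇒ the optimal estimator is the posterior mean.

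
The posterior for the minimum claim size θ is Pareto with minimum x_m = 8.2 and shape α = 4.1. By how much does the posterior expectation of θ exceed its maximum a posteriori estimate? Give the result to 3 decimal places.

2.645

The Pareto density is strictly decreasing on [x_m, ∞), so the mode is x_m = 8.200.
Mean = α·x_m/(α−1) = 4.1·8.2/3.1 = 10.845.
Difference = 10.845 − 8.200 = 2.645.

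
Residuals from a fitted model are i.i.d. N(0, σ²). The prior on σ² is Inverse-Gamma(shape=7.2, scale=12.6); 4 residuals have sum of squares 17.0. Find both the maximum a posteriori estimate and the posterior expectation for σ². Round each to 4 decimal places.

Posterior: Inverse-Gamma(shape = 7.2+4/2 = 9.2, scale = 12.6+17.0/2 = 21.1).
Mode = β/(α+1) = 21.1/10.2 = 2.0686.
Mean = β/(α−1) = 21.1/8.2 = 2.5732.
The posterior is right-skewed, so the mean exceeds the mode.

MAP = 2.0686, posterior mean = 2.5732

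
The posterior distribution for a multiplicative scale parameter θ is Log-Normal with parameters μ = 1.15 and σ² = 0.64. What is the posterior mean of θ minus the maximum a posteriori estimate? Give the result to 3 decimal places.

Mode = exp(μ − σ²) = exp(0.51) = 1.665.
Mean = exp(μ + σ²/2) = exp(1.470) = 4.349.
Difference = 4.349 − 1.665 = 2.684.

2.684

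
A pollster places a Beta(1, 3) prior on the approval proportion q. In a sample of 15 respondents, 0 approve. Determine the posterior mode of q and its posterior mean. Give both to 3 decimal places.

MAP: 0.000. Posterior mean: 0.053.

Posterior: Beta(1+0, 3+15) = Beta(1, 18).
Since α = 1 ≤ 1 and β > 1, the Beta density is monotone decreasing on [0,1]; the mode is at 0.
Mean = 1/(1+18) = 0.053.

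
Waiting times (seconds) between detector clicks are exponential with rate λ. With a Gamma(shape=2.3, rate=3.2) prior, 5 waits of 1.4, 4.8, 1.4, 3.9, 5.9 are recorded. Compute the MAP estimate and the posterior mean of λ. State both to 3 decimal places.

MAP = 0.306, posterior mean = 0.354

Σ times = 17.4. Posterior: Gamma(shape = 2.3+5 = 7.3, rate = 3.2+17.4 = 20.6).
Mode = (α−1)/β = 6.3/20.6 = 0.306.
Mean = α/β = 7.3/20.6 = 0.354.
The mean is pulled above the mode by the posterior's right skew.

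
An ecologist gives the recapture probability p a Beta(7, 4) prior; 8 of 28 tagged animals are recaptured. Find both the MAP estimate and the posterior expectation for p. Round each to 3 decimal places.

Posterior: Beta(7+8, 4+20) = Beta(15, 24).
Mode = (15−1)/(15+24−2) = 14/37 = 0.378.
Mean = 15/(15+24) = 15/39 = 0.385.

MAP estimate = 0.378, posterior expectation = 0.385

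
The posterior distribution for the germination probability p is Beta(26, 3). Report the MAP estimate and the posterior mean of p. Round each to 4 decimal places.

Mode = (26−1)/(26+3−2) = 25/27 = 0.9259.
Mean = 26/(26+3) = 26/29 = 0.8966.

MAP = 0.9259; posterior mean = 0.8966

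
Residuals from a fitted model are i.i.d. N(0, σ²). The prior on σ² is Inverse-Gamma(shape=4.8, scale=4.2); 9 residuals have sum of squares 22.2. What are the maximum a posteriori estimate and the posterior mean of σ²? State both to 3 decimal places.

Posterior: Inverse-Gamma(shape = 4.8+9/2 = 9.3, scale = 4.2+22.2/2 = 15.3).
Mode = β/(α+1) = 15.3/10.3 = 1.485.
Mean = β/(α−1) = 15.3/8.3 = 1.843.

MAP: 1.485. Posterior mean: 1.843.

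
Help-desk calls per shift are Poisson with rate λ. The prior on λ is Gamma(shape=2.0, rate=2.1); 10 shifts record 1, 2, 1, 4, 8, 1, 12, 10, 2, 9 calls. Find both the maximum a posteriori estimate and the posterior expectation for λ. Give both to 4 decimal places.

MAP = 4.2149, posterior mean = 4.2975

Σ counts = 50. Posterior: Gamma(shape = 2.0+50 = 52.0, rate = 2.1+10 = 12.1).
Mode = (α−1)/β = 51.0/12.1 = 4.2149.
Mean = α/β = 52.0/12.1 = 4.2975.
The mean is pulled above the mode by the posterior's right skew.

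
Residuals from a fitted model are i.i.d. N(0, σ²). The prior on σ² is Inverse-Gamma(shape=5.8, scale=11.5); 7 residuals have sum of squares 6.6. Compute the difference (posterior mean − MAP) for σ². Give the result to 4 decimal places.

Posterior: Inverse-Gamma(shape = 5.8+7/2 = 9.3, scale = 11.5+6.6/2 = 14.8).
Mode = β/(α+1) = 14.8/10.3 = 1.4369.
Mean = β/(α−1) = 14.8/8.3 = 1.7831.
Difference = 1.7831 − 1.4369 = 0.3462.
The posterior is right-skewed, so the mean exceeds the mode.

0.3462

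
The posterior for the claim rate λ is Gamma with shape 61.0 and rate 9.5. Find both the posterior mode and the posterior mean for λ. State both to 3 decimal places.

posterior mode = 6.316, posterior mean = 6.421

Mode = (α−1)/β = 60.0/9.5 = 6.316.
Mean = α/β = 61.0/9.5 = 6.421.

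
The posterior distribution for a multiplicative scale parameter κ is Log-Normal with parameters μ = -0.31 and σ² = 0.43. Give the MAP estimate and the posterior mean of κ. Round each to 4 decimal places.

Mode = exp(μ − σ²) = exp(-0.74) = 0.4771.
Mean = exp(μ + σ²/2) = exp(-0.095) = 0.9094.
Right-skewed posterior ⇒ mode < mean.

MAP = 0.4771, posterior mean = 0.9094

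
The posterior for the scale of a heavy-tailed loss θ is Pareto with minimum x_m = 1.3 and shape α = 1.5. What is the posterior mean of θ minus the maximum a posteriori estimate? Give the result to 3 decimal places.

2.600

The Pareto density is strictly decreasing on [x_m, ∞), so the mode is x_m = 1.300.
Mean = α·x_m/(α−1) = 1.5·1.3/0.5 = 3.900.
Difference = 3.900 − 1.300 = 2.600.
The mean is pulled above the mode by the posterior's right skew.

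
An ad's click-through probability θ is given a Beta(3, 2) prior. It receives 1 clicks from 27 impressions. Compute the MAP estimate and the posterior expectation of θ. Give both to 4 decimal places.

MAP: 0.1000. Posterior mean: 0.1250.

Posterior: Beta(3+1, 2+26) = Beta(4, 28).
Mode = (4−1)/(4+28−2) = 3/30 = 0.1000.
Mean = 4/(4+28) = 4/32 = 0.1250.
Mean > mode: the posterior has a right tail.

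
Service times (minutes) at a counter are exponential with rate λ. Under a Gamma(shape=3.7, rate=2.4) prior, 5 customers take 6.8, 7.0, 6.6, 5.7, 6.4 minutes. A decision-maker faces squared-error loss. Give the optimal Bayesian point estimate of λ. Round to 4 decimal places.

Σ times = 32.5. Posterior: Gamma(shape = 3.7+5 = 8.7, rate = 2.4+32.5 = 34.9).
Mode = (α−1)/β = 7.7/34.9 = 0.2206.
Mean = α/β = 8.7/34.9 = 0.2493.
Squared-error loss ⇒ the optimal estimator is the posterior mean.

0.2493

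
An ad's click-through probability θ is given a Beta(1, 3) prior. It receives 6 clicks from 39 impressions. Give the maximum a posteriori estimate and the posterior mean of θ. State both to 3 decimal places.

Posterior: Beta(1+6, 3+33) = Beta(7, 36).
Mode = (7−1)/(7+36−2) = 6/41 = 0.146.
Mean = 7/(7+36) = 7/43 = 0.163.

MAP: 0.146. Posterior mean: 0.163.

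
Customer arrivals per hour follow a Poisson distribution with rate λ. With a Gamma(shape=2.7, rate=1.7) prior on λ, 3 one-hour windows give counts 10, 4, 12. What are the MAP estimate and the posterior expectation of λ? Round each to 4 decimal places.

Σ counts = 26. Posterior: Gamma(shape = 2.7+26 = 28.7, rate = 1.7+3 = 4.7).
Mode = (α−1)/β = 27.7/4.7 = 5.8936.
Mean = α/β = 28.7/4.7 = 6.1064.

λ_MAP = 5.8936, E[λ|data] = 6.1064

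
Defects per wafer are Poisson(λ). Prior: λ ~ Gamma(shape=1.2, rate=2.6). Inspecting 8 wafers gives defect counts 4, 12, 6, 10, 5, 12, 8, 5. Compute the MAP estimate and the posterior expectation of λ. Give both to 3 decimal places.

Σ counts = 62. Posterior: Gamma(shape = 1.2+62 = 63.2, rate = 2.6+8 = 10.6).
Mode = (α−1)/β = 62.2/10.6 = 5.868.
Mean = α/β = 63.2/10.6 = 5.962.

MAP estimate = 5.868, posterior expectation = 5.962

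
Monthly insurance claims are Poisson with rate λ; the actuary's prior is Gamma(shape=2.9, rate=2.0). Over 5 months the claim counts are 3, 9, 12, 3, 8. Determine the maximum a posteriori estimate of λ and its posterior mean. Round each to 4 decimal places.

λ_MAP = 5.2714, E[λ|data] = 5.4143

Σ counts = 35. Posterior: Gamma(shape = 2.9+35 = 37.9, rate = 2.0+5 = 7.0).
Mode = (α−1)/β = 36.9/7.0 = 5.2714.
Mean = α/β = 37.9/7.0 = 5.4143.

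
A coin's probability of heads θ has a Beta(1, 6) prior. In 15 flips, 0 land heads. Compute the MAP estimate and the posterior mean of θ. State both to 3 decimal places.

MAP: 0.000. Posterior mean: 0.045.

Posterior: Beta(1+0, 6+15) = Beta(1, 21).
Since α = 1 ≤ 1 and β > 1, the Beta density is monotone decreasing on [0,1]; the mode is at 0.
Mean = 1/(1+21) = 0.045.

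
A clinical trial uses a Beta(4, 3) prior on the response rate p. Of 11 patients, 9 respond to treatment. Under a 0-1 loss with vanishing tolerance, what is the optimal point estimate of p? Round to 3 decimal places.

0.750

Posterior: Beta(4+9, 3+2) = Beta(13, 5).
Mode = (13−1)/(13+5−2) = 12/16 = 0.750.
Mean = 13/(13+5) = 13/18 = 0.722.
This is the posterior mode — the MAP estimate.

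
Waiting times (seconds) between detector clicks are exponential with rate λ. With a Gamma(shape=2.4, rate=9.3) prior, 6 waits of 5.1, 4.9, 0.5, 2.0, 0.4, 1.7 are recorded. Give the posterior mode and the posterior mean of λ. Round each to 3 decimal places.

Σ times = 14.6. Posterior: Gamma(shape = 2.4+6 = 8.4, rate = 9.3+14.6 = 23.9).
Mode = (α−1)/β = 7.4/23.9 = 0.310.
Mean = α/β = 8.4/23.9 = 0.351.

λ_MAP = 0.310, E[λ|data] = 0.351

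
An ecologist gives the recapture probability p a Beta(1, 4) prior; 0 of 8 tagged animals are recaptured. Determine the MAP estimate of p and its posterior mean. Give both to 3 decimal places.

Posterior: Beta(1+0, 4+8) = Beta(1, 12).
Since α = 1 ≤ 1 and β > 1, the Beta density is monotone decreasing on [0,1]; the mode is at 0.
Mean = 1/(1+12) = 0.077.
Mean > mode: the posterior has a right tail.

p_MAP = 0.000, E[p|data] = 0.077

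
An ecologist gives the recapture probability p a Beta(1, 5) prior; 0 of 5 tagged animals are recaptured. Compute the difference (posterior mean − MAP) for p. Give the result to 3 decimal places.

Posterior: Beta(1+0, 5+5) = Beta(1, 10).
Since α = 1 ≤ 1 and β > 1, the Beta density is monotone decreasing on [0,1]; the mode is at 0.
Mean = 1/(1+10) = 0.091.
Difference = 0.091 − 0.000 = 0.091.

0.091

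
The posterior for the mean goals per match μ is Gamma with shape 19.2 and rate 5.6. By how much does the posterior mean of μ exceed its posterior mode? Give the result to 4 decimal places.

Mode = (α−1)/β = 18.2/5.6 = 3.2500.
Mean = α/β = 19.2/5.6 = 3.4286.
Difference = 3.4286 − 3.2500 = 0.1786.
Mean > mode: the posterior has a right tail.

0.1786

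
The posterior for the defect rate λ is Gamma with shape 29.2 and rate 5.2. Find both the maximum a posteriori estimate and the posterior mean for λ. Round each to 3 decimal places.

Mode = (α−1)/β = 28.2/5.2 = 5.423.
Mean = α/β = 29.2/5.2 = 5.615.

λ_MAP = 5.423, E[λ|data] = 5.615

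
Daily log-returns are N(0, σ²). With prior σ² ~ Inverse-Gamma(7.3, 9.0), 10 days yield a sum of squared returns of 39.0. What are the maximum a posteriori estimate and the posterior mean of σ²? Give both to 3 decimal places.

Posterior: Inverse-Gamma(shape = 7.3+10/2 = 12.3, scale = 9.0+39.0/2 = 28.5).
Mode = β/(α+1) = 28.5/13.3 = 2.143.
Mean = β/(α−1) = 28.5/11.3 = 2.522.

maximum a posteriori estimate = 2.143, posterior mean = 2.522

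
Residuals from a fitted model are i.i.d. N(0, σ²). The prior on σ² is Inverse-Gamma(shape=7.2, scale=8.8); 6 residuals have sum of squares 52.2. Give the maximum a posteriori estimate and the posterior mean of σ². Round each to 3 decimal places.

MAP = 3.116; posterior mean = 3.793

Posterior: Inverse-Gamma(shape = 7.2+6/2 = 10.2, scale = 8.8+52.2/2 = 34.9).
Mode = β/(α+1) = 34.9/11.2 = 3.116.
Mean = β/(α−1) = 34.9/9.2 = 3.793.
The mean is pulled above the mode by the posterior's right skew.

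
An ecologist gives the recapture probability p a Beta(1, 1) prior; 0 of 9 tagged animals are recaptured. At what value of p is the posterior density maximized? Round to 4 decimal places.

0.0000

Posterior: Beta(1+0, 1+9) = Beta(1, 10).
Since α = 1 ≤ 1 and β > 1, the Beta density is monotone decreasing on [0,1]; the mode is at 0.
Mean = 1/(1+10) = 0.0909.
This is the posterior mode — the MAP estimate.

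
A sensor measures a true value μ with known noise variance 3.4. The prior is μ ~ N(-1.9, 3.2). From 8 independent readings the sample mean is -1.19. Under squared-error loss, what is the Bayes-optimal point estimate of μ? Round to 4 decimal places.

-1.2732

Posterior for μ is Normal. Precision-weighted mean: (1/3.2·-1.9 + 8/3.4·-1.19) / (1/3.2 + 8/3.4) = -1.2732.
A Normal posterior is symmetric, so mode = mean.
Squared-error loss ⇒ the optimal estimator is the posterior mean.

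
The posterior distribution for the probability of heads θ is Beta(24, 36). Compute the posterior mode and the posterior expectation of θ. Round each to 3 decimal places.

MAP = 0.397; posterior mean = 0.400

Mode = (24−1)/(24+36−2) = 23/58 = 0.397.
Mean = 24/(24+36) = 24/60 = 0.400.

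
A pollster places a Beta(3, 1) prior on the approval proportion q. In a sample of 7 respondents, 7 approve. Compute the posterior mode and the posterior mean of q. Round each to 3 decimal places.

q_MAP = 1.000, E[q|data] = 0.909

Posterior: Beta(3+7, 1+0) = Beta(10, 1).
Since β = 1 ≤ 1 and α > 1, the Beta density is monotone increasing on [0,1]; the mode is at 1.
Mean = 10/(10+1) = 0.909.
The posterior is left-skewed, so the mode exceeds the mean.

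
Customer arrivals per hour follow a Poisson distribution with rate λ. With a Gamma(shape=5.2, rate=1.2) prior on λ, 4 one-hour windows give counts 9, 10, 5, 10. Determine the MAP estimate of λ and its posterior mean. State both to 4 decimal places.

Σ counts = 34. Posterior: Gamma(shape = 5.2+34 = 39.2, rate = 1.2+4 = 5.2).
Mode = (α−1)/β = 38.2/5.2 = 7.3462.
Mean = α/β = 39.2/5.2 = 7.5385.
Right-skewed posterior ⇒ mode < mean.

MAP estimate = 7.3462, posterior mean = 7.5385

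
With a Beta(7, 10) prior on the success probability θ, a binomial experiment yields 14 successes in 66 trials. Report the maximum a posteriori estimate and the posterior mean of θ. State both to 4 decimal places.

MAP = 0.2469, posterior mean = 0.2530

Posterior: Beta(7+14, 10+52) = Beta(21, 62).
Mode = (21−1)/(21+62−2) = 20/81 = 0.2469.
Mean = 21/(21+62) = 21/83 = 0.2530.
Mean > mode: the posterior has a right tail.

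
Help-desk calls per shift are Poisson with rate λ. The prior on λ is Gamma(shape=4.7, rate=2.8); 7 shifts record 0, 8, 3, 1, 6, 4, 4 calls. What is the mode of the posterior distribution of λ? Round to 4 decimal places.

3.0306

Σ counts = 26. Posterior: Gamma(shape = 4.7+26 = 30.7, rate = 2.8+7 = 9.8).
Mode = (α−1)/β = 29.7/9.8 = 3.0306.
Mean = α/β = 30.7/9.8 = 3.1327.
This is the posterior mode — the MAP estimate.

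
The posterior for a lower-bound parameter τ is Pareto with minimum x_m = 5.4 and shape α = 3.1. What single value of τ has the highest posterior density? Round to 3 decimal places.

The Pareto density is strictly decreasing on [x_m, ∞), so the mode is x_m = 5.400.
Mean = α·x_m/(α−1) = 3.1·5.4/2.1 = 7.971.
This is the posterior mode — the MAP estimate.

5.400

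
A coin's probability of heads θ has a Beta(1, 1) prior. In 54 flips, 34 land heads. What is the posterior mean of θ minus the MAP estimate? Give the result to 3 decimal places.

-0.005

Posterior: Beta(1+34, 1+20) = Beta(35, 21).
Mode = (35−1)/(35+21−2) = 34/54 = 0.630.
With a flat prior the MAP equals the MLE, 34/54.
Mean = 35/(35+21) = 35/56 = 0.625.
Difference = 0.625 − 0.630 = -0.005.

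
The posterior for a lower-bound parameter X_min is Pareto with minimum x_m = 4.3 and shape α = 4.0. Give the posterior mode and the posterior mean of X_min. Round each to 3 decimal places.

MAP = 4.300; posterior mean = 5.733

The Pareto density is strictly decreasing on [x_m, ∞), so the mode is x_m = 4.300.
Mean = α·x_m/(α−1) = 4.0·4.3/3.0 = 5.733.
The posterior is right-skewed, so the mean exceeds the mode.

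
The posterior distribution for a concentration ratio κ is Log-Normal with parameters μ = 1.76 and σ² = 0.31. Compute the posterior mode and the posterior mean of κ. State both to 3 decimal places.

κ_MAP = 4.263, E[κ|data] = 6.787

Mode = exp(μ − σ²) = exp(1.45) = 4.263.
Mean = exp(μ + σ²/2) = exp(1.915) = 6.787.
The posterior is right-skewed, so the mean exceeds the mode.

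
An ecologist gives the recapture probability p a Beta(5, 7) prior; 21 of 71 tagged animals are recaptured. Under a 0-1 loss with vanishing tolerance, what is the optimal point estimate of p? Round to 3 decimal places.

Posterior: Beta(5+21, 7+50) = Beta(26, 57).
Mode = (26−1)/(26+57−2) = 25/81 = 0.309.
Mean = 26/(26+57) = 26/83 = 0.313.
This is the posterior mode — the MAP estimate.

0.309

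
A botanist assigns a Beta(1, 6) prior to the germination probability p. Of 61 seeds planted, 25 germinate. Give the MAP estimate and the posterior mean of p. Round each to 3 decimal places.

Posterior: Beta(1+25, 6+36) = Beta(26, 42).
Mode = (26−1)/(26+42−2) = 25/66 = 0.379.
Mean = 26/(26+42) = 26/68 = 0.382.

MAP = 0.379, posterior mean = 0.382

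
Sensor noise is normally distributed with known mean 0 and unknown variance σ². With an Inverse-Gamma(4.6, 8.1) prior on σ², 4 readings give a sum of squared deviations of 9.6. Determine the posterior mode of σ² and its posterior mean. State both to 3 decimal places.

σ²_MAP = 1.697, E[σ²|data] = 2.304

Posterior: Inverse-Gamma(shape = 4.6+4/2 = 6.6, scale = 8.1+9.6/2 = 12.9).
Mode = β/(α+1) = 12.9/7.6 = 1.697.
Mean = β/(α−1) = 12.9/5.6 = 2.304.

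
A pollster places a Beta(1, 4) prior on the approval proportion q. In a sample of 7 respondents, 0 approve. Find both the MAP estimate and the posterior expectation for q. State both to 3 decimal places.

Posterior: Beta(1+0, 4+7) = Beta(1, 11).
Since α = 1 ≤ 1 and β > 1, the Beta density is monotone decreasing on [0,1]; the mode is at 0.
Mean = 1/(1+11) = 0.083.

MAP: 0.000. Posterior mean: 0.083.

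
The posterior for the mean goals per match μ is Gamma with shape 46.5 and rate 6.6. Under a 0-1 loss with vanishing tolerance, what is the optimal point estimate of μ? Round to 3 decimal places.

6.894

Mode = (α−1)/β = 45.5/6.6 = 6.894.
Mean = α/β = 46.5/6.6 = 7.045.
This is the posterior mode — the MAP estimate.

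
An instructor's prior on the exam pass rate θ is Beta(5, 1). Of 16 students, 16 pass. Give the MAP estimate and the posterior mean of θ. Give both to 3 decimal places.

MAP: 1.000. Posterior mean: 0.955.

Posterior: Beta(5+16, 1+0) = Beta(21, 1).
Since β = 1 ≤ 1 and α > 1, the Beta density is monotone increasing on [0,1]; the mode is at 1.
Mean = 21/(21+1) = 0.955.
Left-skewed posterior ⇒ mean < mode.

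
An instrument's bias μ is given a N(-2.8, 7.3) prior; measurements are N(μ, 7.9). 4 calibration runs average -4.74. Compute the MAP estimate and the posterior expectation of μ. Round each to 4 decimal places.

MAP = -4.3269; posterior mean = -4.3269

Posterior for μ is Normal. Precision-weighted mean: (1/7.3·-2.8 + 4/7.9·-4.74) / (1/7.3 + 4/7.9) = -4.3269.
A Normal posterior is symmetric, so mode = mean.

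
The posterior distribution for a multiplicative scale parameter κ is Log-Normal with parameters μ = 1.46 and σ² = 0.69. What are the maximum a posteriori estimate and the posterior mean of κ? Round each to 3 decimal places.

MAP: 2.160. Posterior mean: 6.080.

Mode = exp(μ − σ²) = exp(0.77) = 2.160.
Mean = exp(μ + σ²/2) = exp(1.805) = 6.080.
The mean is pulled above the mode by the posterior's right skew.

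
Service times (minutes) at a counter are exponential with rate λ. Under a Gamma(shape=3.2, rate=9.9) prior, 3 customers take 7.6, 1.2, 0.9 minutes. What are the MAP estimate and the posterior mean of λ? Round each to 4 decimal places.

MAP = 0.2653, posterior mean = 0.3163

Σ times = 9.7. Posterior: Gamma(shape = 3.2+3 = 6.2, rate = 9.9+9.7 = 19.6).
Mode = (α−1)/β = 5.2/19.6 = 0.2653.
Mean = α/β = 6.2/19.6 = 0.3163.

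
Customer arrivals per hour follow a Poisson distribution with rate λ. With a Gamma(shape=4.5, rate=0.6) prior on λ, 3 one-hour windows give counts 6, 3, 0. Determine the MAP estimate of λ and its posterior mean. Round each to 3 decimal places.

λ_MAP = 3.472, E[λ|data] = 3.750

Σ counts = 9. Posterior: Gamma(shape = 4.5+9 = 13.5, rate = 0.6+3 = 3.6).
Mode = (α−1)/β = 12.5/3.6 = 3.472.
Mean = α/β = 13.5/3.6 = 3.750.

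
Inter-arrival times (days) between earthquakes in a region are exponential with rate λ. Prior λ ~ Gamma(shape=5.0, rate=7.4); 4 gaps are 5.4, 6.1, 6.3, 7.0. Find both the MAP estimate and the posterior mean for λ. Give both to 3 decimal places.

λ_MAP = 0.248, E[λ|data] = 0.280

Σ times = 24.8. Posterior: Gamma(shape = 5.0+4 = 9.0, rate = 7.4+24.8 = 32.2).
Mode = (α−1)/β = 8.0/32.2 = 0.248.
Mean = α/β = 9.0/32.2 = 0.280.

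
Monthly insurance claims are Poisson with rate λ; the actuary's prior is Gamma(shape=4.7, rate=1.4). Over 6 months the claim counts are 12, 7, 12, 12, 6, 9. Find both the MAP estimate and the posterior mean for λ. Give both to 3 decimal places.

Σ counts = 58. Posterior: Gamma(shape = 4.7+58 = 62.7, rate = 1.4+6 = 7.4).
Mode = (α−1)/β = 61.7/7.4 = 8.338.
Mean = α/β = 62.7/7.4 = 8.473.
Right-skewed posterior ⇒ mode < mean.

MAP estimate = 8.338, posterior mean = 8.473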